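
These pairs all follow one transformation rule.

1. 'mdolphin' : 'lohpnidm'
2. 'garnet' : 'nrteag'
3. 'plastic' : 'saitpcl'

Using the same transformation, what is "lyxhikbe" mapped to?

Looking at the pairs, the operation is to move the first 2 characters to the end (rotate left by 2), then swap each adjacent pair of characters (1↔2, 3↔4, ...).
On "lyxhikbe": the first step gives "xhikbely", and the second then gives "hxkiebyl".

hxkiebyl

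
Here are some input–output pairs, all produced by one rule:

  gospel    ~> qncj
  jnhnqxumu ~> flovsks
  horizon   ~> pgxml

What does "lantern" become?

lrcpl

Each output is the input with this applied: shift every letter 2 places backward in the alphabet (wrapping around), then delete the first 2 characters.
"lantern" → "jylrcpl" → "lrcpl".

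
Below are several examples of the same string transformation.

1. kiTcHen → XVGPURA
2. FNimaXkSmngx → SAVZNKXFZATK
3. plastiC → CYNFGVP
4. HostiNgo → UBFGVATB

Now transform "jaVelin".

The rule is to shift every letter 13 places forward in the alphabet (wrapping around) — i.e. ROT13, then convert every letter to uppercase.
Working it through for "jaVelin": intermediate "wnIryva", final "WNIRYVA".

WNIRYVA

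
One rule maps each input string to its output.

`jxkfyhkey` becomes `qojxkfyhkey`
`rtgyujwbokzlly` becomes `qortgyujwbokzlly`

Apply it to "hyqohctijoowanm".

In each case the input is transformed by: prepend "qo".
Doing the same to "hyqohctijoowanm": "qohyqohctijoowanm".

qohyqohctijoowanm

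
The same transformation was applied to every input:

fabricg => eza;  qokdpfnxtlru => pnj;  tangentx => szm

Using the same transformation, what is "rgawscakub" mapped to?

qfz

Looking at the pairs, the operation is to shift every letter 1 place backward in the alphabet (wrapping around), then keep only the first 3 characters.
"rgawscakub" → "qfz".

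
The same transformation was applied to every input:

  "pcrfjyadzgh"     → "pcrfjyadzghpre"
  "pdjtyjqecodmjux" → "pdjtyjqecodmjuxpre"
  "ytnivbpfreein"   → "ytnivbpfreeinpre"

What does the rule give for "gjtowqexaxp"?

gjtowqexaxppre

What's happening: append "pre".
So "gjtowqexaxp" becomes "gjtowqexaxppre".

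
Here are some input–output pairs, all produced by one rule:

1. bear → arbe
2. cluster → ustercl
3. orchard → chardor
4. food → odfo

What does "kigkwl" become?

The pattern: move the first 2 characters to the end (rotate left by 2).
So "kigkwl" becomes "gkwlki".

gkwlki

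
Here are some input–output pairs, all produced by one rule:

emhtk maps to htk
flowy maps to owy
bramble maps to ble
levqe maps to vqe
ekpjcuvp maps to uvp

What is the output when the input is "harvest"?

est

Rule — keep only the last 3 characters.
"harvest" → "est".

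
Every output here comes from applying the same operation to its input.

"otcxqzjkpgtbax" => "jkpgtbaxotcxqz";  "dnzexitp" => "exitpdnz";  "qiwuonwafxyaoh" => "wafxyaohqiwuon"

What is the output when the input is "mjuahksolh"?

hksolhmjua

The rule is to move the last character to the front, then swap the front and back halves of the string.
Starting from "mjuahksolh": after the first operation, "hmjuahksol"; after the second, "hksolhmjua".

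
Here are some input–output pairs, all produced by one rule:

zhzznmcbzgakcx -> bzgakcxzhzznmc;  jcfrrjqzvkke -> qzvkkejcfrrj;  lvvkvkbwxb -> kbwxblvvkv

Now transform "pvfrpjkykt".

jkyktpvfrp

In each case the input is transformed by: swap the front and back halves of the string.
"pvfrpjkykt" → "jkyktpvfrp".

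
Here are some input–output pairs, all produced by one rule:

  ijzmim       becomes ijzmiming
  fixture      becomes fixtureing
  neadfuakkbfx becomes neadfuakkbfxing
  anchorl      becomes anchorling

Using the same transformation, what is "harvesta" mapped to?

Looking at the pairs, the operation is to append "ing".
So "harvesta" becomes "harvestaing".

harvestaing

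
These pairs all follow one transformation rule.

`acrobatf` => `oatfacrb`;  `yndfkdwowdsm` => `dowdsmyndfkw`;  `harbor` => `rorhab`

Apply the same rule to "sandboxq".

In each case the input is transformed by: swap the front and back halves of the string, then swap the first and last characters.
Applying both steps to "sandboxq": "boxqsand", then "doxqsanb".

doxqsanb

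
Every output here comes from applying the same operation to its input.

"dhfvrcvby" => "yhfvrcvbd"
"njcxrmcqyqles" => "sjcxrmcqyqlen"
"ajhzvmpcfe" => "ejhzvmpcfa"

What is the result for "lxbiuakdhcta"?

The transformation: swap the first and last characters.
Doing the same to "lxbiuakdhcta": "axbiuakdhctl".

axbiuakdhctl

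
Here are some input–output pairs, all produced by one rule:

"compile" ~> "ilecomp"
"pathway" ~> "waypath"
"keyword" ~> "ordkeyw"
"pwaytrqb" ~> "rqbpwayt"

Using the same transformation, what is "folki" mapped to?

The pattern: move the last 3 characters to the front (rotate right by 3).
For "folki" the result is "lkifo".

lkifo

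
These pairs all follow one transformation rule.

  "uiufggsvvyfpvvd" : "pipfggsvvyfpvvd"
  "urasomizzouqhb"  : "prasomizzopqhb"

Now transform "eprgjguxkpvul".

Looking at the pairs, the operation is to replace every "u" with "p".
For "eprgjguxkpvul" the result is "eprgjgpxkpvpl".

eprgjgpxkpvpl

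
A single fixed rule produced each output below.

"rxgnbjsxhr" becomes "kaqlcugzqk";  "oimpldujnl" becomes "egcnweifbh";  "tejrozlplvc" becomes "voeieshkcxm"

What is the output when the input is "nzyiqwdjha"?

tacwpjbrsg

The rule is to reverse the string, then shift every letter 7 places backward in the alphabet (wrapping around).
So "nzyiqwdjha" becomes "tacwpjbrsg".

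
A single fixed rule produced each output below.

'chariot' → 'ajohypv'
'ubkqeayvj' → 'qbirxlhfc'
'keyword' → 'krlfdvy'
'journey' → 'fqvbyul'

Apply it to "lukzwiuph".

osbrgdpbw

The pattern: move the last character to the front, then shift every letter 7 places forward in the alphabet (wrapping around).
Applying both steps to "lukzwiuph": "hlukzwiup", then "osbrgdpbw".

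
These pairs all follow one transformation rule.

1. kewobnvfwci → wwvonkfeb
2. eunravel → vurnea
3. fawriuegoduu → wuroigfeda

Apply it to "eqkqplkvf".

qqplkke

The rule is to delete the last 2 characters, then sort the characters into reverse alphabetical order.
For "eqkqplkvf", step one produces "eqkqplk"; step two turns that into "qqplkke".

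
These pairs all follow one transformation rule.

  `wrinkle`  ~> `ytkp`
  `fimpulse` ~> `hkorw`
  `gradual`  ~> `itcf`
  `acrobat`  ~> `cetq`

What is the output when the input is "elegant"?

gngi

Each output is the input with this applied: shift every letter 2 places forward in the alphabet (wrapping around), then delete the last 3 characters.
Starting from "elegant": after the first operation, "gngicpv"; after the second, "gngi".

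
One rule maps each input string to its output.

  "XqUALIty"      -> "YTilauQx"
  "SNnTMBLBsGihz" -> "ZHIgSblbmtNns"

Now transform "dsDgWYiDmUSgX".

The transformation: flip the case of every letter, then reverse the string.
For "dsDgWYiDmUSgX" the result is "xGsuMdIywGdSD".

xGsuMdIywGdSD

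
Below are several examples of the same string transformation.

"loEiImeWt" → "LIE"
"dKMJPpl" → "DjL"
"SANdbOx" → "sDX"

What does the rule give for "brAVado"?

BvO

Each output is the input with this applied: flip the case of every letter, then keep one character in every 3, starting at position 1 (positions 1st, 4th, 7th, ...).
"brAVado" → "BRavADO" → "BvO".
(Check on "SANdbOx": → "sanDBoX" → "sDX" ✓)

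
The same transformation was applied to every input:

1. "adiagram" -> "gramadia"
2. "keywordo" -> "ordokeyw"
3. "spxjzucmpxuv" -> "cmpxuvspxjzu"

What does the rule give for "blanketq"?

What's happening: swap the front and back halves of the string.
So "blanketq" becomes "ketqblan".

ketqblan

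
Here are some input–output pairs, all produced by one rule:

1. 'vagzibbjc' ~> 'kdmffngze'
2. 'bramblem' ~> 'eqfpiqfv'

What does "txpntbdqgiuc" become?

What's happening: move the first 2 characters to the end (rotate left by 2), then shift every letter 4 places forward in the alphabet (wrapping around).
For "txpntbdqgiuc" the result is "trxfhukmygxb".

trxfhukmygxb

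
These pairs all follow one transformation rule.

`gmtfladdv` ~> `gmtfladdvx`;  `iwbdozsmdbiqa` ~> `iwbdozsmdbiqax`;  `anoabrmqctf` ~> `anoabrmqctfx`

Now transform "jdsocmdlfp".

jdsocmdlfpx

In each case the input is transformed by: append "x".
Applying that to "jdsocmdlfp" gives "jdsocmdlfpx".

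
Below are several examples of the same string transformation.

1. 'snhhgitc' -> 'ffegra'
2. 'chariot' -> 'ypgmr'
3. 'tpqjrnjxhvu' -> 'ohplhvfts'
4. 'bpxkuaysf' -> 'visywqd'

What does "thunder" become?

slbcp

What's happening: shift every letter 2 places backward in the alphabet (wrapping around), then delete the first 2 characters.
On "thunder": the first step gives "rfslbcp", and the second then gives "slbcp".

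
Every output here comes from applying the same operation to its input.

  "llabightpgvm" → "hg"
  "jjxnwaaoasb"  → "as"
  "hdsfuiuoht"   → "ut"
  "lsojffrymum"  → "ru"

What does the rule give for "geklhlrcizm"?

Looking at the pairs, the operation is to keep one character in every 3, starting at position 1 (positions 1st, 4th, 7th, ...), then keep only the last 2 characters.
Starting from "geklhlrcizm": after the first operation, "glrz"; after the second, "rz".

rz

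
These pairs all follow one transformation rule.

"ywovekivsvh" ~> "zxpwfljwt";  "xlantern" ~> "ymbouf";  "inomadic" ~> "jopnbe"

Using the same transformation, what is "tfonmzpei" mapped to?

Rule — delete the last 2 characters, then shift every letter 1 place forward in the alphabet (wrapping around).
For "tfonmzpei", step one produces "tfonmzp"; step two turns that into "ugponaq".

ugponaq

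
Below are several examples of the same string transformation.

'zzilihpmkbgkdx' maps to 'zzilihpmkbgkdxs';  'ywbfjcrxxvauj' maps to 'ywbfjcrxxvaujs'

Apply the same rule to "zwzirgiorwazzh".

Looking at the pairs, the operation is to append "s".
So "zwzirgiorwazzh" becomes "zwzirgiorwazzhs".

zwzirgiorwazzhs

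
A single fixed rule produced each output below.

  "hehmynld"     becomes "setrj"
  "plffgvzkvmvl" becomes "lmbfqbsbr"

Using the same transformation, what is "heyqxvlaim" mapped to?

wdbrgos

Looking at the pairs, the operation is to delete the first 3 characters, then shift every letter 6 places forward in the alphabet (wrapping around).
Applying both steps to "heyqxvlaim": "qxvlaim", then "wdbrgos".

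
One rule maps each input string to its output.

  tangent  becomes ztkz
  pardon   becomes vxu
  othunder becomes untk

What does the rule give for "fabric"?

lho

Each output is the input with this applied: keep every other character starting from the first (positions 1st, 3rd, 5th, ...), then shift every letter 6 places forward in the alphabet (wrapping around).
"fabric" → "fbi" → "lho".
(Check on "pardon": → "pro" → "vxu" ✓)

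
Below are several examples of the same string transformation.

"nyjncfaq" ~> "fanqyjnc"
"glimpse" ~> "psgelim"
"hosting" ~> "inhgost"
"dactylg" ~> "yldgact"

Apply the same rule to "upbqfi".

qfuipb

Each output is the input with this applied: swap the first and last characters, then move the last 3 characters to the front (rotate right by 3).
Working it through for "upbqfi": intermediate "ipbqfu", final "qfuipb".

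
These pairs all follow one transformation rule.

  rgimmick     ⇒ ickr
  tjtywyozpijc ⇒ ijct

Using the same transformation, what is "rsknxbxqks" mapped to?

The rule is to move the last 3 characters to the front (rotate right by 3), then keep only the first 4 characters.
For "rsknxbxqks", step one produces "qksrsknxbx"; step two turns that into "qksr".

qksr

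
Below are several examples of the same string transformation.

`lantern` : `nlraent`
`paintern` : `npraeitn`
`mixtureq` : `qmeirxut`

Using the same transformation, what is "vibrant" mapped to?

The pattern: take characters alternately from the front and the back (1st, last, 2nd, 2nd-last, ...), then swap each adjacent pair of characters (1↔2, 3↔4, ...).
"vibrant" → "vtinbar" → "tvniabr".

tvniabr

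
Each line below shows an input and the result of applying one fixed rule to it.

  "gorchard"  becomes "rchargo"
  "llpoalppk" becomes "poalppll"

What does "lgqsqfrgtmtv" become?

The rule is to delete the last character, then move the first 2 characters to the end (rotate left by 2).
Applying both steps to "lgqsqfrgtmtv": "lgqsqfrgtmt", then "qsqfrgtmtlg".

qsqfrgtmtlg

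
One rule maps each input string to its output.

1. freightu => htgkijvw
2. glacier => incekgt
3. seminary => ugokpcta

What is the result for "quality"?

The pattern: shift every letter 2 places forward in the alphabet (wrapping around).
"quality" → "swcnkva".

swcnkva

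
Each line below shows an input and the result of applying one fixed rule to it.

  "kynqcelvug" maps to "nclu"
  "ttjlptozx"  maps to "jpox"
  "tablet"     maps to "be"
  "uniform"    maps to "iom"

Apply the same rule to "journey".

Each output is the input with this applied: delete the first character, then keep every other character starting from the second (positions 2nd, 4th, 6th, ...).
Doing the same to "journey": "uny".

uny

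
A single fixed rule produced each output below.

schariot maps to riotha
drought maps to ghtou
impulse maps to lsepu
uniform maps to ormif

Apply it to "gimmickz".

ickzmm

The transformation: delete the first 2 characters, then move the first 2 characters to the end (rotate left by 2).
"gimmickz" → "mmickz" → "ickzmm".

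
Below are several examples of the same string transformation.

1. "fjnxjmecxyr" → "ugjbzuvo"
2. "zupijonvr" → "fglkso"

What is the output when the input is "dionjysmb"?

The pattern: shift every letter 3 places backward in the alphabet (wrapping around), then delete the first 3 characters.
Starting from "dionjysmb": after the first operation, "aflkgvpjy"; after the second, "kgvpjy".
(Check on "zupijonvr": → "wrmfglkso" → "fglkso" ✓)

kgvpjy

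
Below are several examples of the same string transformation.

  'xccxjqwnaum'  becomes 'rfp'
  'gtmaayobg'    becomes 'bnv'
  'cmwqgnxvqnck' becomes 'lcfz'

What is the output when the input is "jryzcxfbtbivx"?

The transformation: shift every letter 11 places backward in the alphabet (wrapping around), then keep one character in every 3, starting at position 3 (positions 3rd, 6th, 9th, ...).
Starting from "jryzcxfbtbivx": after the first operation, "ygnormuqiqxkm"; after the second, "nmik".

nmik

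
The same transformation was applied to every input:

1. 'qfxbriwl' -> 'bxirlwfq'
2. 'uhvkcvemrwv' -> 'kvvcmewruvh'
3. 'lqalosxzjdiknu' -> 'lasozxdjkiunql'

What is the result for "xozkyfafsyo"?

kzfyfaysxoo

Each output is the input with this applied: move the first 2 characters to the end (rotate left by 2), then swap each adjacent pair of characters (1↔2, 3↔4, ...).
On "xozkyfafsyo" that produces "kzfyfaysxoo".
(Check on "uhvkcvemrwv": → "vkcvemrwvuh" → "kvvcmewruvh" ✓)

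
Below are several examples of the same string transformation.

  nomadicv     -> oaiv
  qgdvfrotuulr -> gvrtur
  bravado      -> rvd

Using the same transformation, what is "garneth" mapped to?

Rule — keep every other character starting from the second (positions 2nd, 4th, 6th, ...).
So "garneth" becomes "ant".

ant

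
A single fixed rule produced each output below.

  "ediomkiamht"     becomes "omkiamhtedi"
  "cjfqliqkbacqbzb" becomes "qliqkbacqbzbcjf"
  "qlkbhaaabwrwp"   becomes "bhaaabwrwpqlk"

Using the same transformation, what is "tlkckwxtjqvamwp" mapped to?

Each output is the input with this applied: move the first 3 characters to the end (rotate left by 3).
Doing the same to "tlkckwxtjqvamwp": "ckwxtjqvamwptlk".

ckwxtjqvamwptlk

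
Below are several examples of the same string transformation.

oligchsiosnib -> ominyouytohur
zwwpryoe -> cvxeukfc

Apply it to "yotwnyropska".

zctexuvyqgeu

Rule — move the first 2 characters to the end (rotate left by 2), then shift every letter 6 places forward in the alphabet (wrapping around).
For "yotwnyropska", step one produces "twnyropskayo"; step two turns that into "zctexuvyqgeu".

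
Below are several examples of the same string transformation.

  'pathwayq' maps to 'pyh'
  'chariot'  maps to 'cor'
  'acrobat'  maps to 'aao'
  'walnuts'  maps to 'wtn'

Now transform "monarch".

mca

The rule is to take characters alternately from the front and the back (1st, last, 2nd, 2nd-last, ...), then keep one character in every 3, starting at position 1 (positions 1st, 4th, 7th, ...).
So "monarch" becomes "mca".
(Check on "acrobat": → "atcarbo" → "aao" ✓)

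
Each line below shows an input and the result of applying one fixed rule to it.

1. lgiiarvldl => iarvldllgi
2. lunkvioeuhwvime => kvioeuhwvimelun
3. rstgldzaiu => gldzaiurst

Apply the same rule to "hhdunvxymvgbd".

unvxymvgbdhhd

Rule — move the first 3 characters to the end (rotate left by 3).
Doing the same to "hhdunvxymvgbd": "unvxymvgbdhhd".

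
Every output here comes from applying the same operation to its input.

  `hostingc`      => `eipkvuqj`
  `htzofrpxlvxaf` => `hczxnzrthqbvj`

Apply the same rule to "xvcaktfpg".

In each case the input is transformed by: reverse the string, then shift every letter 2 places forward in the alphabet (wrapping around).
Starting from "xvcaktfpg": after the first operation, "gpftkacvx"; after the second, "irhvmcexz".

irhvmcexz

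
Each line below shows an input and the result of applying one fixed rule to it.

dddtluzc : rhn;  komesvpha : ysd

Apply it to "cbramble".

What's happening: keep one character in every 3, starting at position 1 (positions 1st, 4th, 7th, ...), then shift every letter 12 places backward in the alphabet (wrapping around).
For "cbramble", step one produces "cal"; step two turns that into "qoz".

qoz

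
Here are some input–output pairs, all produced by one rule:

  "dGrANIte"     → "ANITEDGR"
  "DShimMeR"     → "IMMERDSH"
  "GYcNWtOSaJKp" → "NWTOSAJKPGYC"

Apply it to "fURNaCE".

NACEFUR

Rule — move the first 3 characters to the end (rotate left by 3), then convert every letter to uppercase.
Working it through for "fURNaCE": intermediate "NaCEfUR", final "NACEFUR".
(Check on "dGrANIte": → "ANItedGr" → "ANITEDGR" ✓)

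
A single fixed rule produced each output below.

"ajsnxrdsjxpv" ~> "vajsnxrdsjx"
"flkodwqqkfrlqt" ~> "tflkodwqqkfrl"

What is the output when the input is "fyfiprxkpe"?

efyfiprxk

Rule — move the last character to the front, then delete the last character.
Working it through for "fyfiprxkpe": intermediate "efyfiprxkp", final "efyfiprxk".
(Check on "ajsnxrdsjxpv": → "vajsnxrdsjxp" → "vajsnxrdsjx" ✓)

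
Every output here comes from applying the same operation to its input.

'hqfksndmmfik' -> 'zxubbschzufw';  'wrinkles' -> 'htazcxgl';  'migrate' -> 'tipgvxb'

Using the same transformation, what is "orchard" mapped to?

The rule is to reverse the string, then shift every letter 11 places backward in the alphabet (wrapping around).
Doing the same to "orchard": "sgpwrgd".

sgpwrgd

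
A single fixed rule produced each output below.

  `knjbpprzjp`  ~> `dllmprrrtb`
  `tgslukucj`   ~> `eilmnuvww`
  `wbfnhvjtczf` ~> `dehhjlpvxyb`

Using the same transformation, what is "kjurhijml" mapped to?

Each output is the input with this applied: sort the characters into alphabetical order, then shift every letter 2 places forward in the alphabet (wrapping around).
Applying that to "kjurhijml" gives "jkllmnotw".

jkllmnotw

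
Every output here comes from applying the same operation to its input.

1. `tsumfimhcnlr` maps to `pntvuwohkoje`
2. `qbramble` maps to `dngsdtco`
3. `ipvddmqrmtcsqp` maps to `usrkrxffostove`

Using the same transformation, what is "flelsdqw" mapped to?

In each case the input is transformed by: move the last 3 characters to the front (rotate right by 3), then shift every letter 2 places forward in the alphabet (wrapping around).
Starting from "flelsdqw": after the first operation, "dqwflels"; after the second, "fsyhngnu".
(Check on "tsumfimhcnlr": → "nlrtsumfimhc" → "pntvuwohkoje" ✓)

fsyhngnu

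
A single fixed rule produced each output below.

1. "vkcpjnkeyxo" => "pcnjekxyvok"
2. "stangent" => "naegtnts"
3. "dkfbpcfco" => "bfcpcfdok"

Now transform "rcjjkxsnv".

jjxknsrvc

Looking at the pairs, the operation is to move the first 2 characters to the end (rotate left by 2), then swap each adjacent pair of characters (1↔2, 3↔4, ...).
Working it through for "rcjjkxsnv": intermediate "jjkxsnvrc", final "jjxknsrvc".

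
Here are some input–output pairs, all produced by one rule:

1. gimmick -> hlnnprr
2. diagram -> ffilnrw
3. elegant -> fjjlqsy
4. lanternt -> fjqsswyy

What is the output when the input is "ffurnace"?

The pattern: sort the characters into alphabetical order, then shift every letter 5 places forward in the alphabet (wrapping around).
Working it through for "ffurnace": intermediate "aceffnru", final "fhjkkswz".
(Check on "gimmick": → "cgiikmm" → "hlnnprr" ✓)

fhjkkswz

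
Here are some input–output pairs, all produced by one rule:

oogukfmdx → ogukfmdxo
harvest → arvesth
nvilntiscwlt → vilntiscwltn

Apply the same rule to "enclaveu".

In each case the input is transformed by: move the first character to the end.
So "enclaveu" becomes "nclaveue".

nclaveue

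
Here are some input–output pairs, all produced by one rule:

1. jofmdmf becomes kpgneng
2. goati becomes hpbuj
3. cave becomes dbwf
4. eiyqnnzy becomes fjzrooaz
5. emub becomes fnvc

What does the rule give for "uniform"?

vojgpsn

Rule — shift every letter 1 place forward in the alphabet (wrapping around).
For "uniform" the result is "vojgpsn".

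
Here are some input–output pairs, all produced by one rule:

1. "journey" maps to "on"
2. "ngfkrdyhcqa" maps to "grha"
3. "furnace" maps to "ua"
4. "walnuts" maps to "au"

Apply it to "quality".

Rule — keep one character in every 3, starting at position 2 (positions 2nd, 5th, 8th, ...).
"quality" → "ui".

ui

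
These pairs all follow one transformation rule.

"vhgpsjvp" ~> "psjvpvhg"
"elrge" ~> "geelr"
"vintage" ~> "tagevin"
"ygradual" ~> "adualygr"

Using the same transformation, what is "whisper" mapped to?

sperwhi

Each output is the input with this applied: move the first 3 characters to the end (rotate left by 3).
So "whisper" becomes "sperwhi".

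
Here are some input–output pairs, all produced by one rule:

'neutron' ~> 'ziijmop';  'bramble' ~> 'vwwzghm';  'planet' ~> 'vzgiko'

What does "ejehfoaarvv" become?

The rule is to sort the characters into alphabetical order, then shift every letter 5 places backward in the alphabet (wrapping around).
Applying that to "ejehfoaarvv" gives "vvzzacejmqq".

vvzzacejmqq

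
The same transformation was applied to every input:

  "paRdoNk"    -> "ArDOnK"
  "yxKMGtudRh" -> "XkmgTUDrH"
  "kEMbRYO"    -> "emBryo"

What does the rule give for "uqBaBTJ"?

QbAbtj

Rule — delete the first character, then flip the case of every letter.
Starting from "uqBaBTJ": after the first operation, "qBaBTJ"; after the second, "QbAbtj".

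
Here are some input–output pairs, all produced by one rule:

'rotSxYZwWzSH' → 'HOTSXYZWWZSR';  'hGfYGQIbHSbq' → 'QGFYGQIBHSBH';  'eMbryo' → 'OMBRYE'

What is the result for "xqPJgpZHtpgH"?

HQPJGPZHTPGX

Each output is the input with this applied: swap the first and last characters, then convert every letter to uppercase.
For "xqPJgpZHtpgH" the result is "HQPJGPZHTPGX".
(Check on "hGfYGQIbHSbq": → "qGfYGQIbHSbh" → "QGFYGQIBHSBH" ✓)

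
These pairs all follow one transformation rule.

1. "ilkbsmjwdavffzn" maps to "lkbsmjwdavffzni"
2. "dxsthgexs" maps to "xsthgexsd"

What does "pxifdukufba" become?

The pattern: move the first character to the end.
"pxifdukufba" → "xifdukufbap".

xifdukufbap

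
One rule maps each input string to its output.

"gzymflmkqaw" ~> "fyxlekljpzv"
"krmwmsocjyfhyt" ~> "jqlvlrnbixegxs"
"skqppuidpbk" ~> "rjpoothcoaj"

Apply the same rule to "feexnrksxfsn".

eddwmqjrwerm

Each output is the input with this applied: shift every letter 1 place backward in the alphabet (wrapping around).
For "feexnrksxfsn" the result is "eddwmqjrwerm".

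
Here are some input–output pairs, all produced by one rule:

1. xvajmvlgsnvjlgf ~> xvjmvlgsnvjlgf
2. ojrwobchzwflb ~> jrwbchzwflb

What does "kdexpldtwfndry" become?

kdxpldtwfndry

The transformation: remove every vowel.
"kdexpldtwfndry" → "kdxpldtwfndry".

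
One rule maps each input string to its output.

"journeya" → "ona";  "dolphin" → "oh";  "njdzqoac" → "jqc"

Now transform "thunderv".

hdv

What's happening: keep one character in every 3, starting at position 2 (positions 2nd, 5th, 8th, ...).
On "thunderv" that produces "hdv".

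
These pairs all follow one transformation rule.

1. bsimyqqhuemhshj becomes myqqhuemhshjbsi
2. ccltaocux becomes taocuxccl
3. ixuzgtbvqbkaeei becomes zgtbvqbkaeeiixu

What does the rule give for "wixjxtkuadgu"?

The transformation: move the first 3 characters to the end (rotate left by 3).
Applying that to "wixjxtkuadgu" gives "jxtkuadguwix".

jxtkuadguwix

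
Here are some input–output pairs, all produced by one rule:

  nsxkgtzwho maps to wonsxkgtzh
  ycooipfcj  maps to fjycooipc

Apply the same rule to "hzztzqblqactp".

cphzztzqblqat

Looking at the pairs, the operation is to move the last 2 characters to the front (rotate right by 2), then swap the first and last characters.
Working it through for "hzztzqblqactp": intermediate "tphzztzqblqac", final "cphzztzqblqat".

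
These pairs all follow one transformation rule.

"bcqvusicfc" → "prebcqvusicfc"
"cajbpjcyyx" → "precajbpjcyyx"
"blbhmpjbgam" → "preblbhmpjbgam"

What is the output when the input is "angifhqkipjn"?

Each output is the input with this applied: prepend "pre".
Applying that to "angifhqkipjn" gives "preangifhqkipjn".

preangifhqkipjn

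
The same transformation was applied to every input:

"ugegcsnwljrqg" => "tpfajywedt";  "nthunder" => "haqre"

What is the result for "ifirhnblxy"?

euaoykl

Rule — delete the first 3 characters, then shift every letter 13 places forward in the alphabet (wrapping around) — i.e. ROT13.
"ifirhnblxy" → "rhnblxy" → "euaoykl".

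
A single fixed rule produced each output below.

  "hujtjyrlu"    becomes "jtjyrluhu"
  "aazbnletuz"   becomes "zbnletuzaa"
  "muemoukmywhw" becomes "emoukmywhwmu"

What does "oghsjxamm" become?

In each case the input is transformed by: move the first 2 characters to the end (rotate left by 2).
So "oghsjxamm" becomes "hsjxammog".

hsjxammog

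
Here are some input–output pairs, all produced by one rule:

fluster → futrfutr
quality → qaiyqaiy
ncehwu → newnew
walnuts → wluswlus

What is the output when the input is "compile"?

cmiecmie

Rule — keep every other character starting from the first (positions 1st, 3rd, 5th, ...), then write the whole string twice.
Working it through for "compile": intermediate "cmie", final "cmiecmie".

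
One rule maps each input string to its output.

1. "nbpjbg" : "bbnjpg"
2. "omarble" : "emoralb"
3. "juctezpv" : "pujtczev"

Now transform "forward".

The transformation: swap each adjacent pair of characters (1↔2, 3↔4, ...), then move the last character to the front.
For "forward", step one produces "ofwrrad"; step two turns that into "dofwrra".

dofwrra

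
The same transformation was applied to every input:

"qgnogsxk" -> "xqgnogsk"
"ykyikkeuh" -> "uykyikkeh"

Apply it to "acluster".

What's happening: move the last character to the front, then swap the first and last characters.
"acluster" → "racluste" → "eaclustr".
(Check on "ykyikkeuh": → "hykyikkeu" → "uykyikkeh" ✓)

eaclustr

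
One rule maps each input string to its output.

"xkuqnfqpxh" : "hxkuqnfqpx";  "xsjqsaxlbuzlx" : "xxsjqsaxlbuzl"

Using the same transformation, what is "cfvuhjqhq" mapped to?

qcfvuhjqh

What's happening: move the last character to the front.
On "cfvuhjqhq" that produces "qcfvuhjqh".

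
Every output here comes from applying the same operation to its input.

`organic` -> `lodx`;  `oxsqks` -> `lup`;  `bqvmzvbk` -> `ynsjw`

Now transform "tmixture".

The transformation: delete the last 3 characters, then shift every letter 3 places backward in the alphabet (wrapping around).
On "tmixture": the first step gives "tmixt", and the second then gives "qjfuq".

qjfuq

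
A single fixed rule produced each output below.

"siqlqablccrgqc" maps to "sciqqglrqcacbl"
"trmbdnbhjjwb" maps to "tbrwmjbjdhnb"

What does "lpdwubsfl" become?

llpfdswbu

Rule — take characters alternately from the front and the back (1st, last, 2nd, 2nd-last, ...).
On "lpdwubsfl" that produces "llpfdswbu".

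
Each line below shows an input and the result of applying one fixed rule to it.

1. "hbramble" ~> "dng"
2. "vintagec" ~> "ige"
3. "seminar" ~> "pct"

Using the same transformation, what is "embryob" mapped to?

The pattern: shift every letter 2 places forward in the alphabet (wrapping around), then keep only the last 3 characters.
Working it through for "embryob": intermediate "godtaqd", final "aqd".

aqd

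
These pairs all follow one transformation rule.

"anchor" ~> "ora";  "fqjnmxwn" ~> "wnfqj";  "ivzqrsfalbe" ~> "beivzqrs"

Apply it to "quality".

tyqu

The pattern: move the last 2 characters to the front (rotate right by 2), then delete the last 3 characters.
Applying both steps to "quality": "tyquali", then "tyqu".
(Check on "fqjnmxwn": → "wnfqjnmx" → "wnfqj" ✓)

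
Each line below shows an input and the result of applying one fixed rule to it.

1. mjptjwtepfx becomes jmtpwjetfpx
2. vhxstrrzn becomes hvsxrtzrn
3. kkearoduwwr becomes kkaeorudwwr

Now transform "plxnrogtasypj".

In each case the input is transformed by: swap each adjacent pair of characters (1↔2, 3↔4, ...).
On "plxnrogtasypj" that produces "lpnxortgsapyj".

lpnxortgsapyj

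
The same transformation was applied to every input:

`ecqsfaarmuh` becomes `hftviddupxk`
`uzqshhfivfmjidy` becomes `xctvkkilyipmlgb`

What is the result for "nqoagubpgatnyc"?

The rule is to shift every letter 3 places forward in the alphabet (wrapping around).
So "nqoagubpgatnyc" becomes "qtrdjxesjdwqbf".

qtrdjxesjdwqbf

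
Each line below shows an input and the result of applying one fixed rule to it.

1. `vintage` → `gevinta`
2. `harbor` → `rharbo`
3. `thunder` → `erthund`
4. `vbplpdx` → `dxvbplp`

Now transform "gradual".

Each output is the input with this applied: move the first 2 characters to the end (rotate left by 2), then move the first 3 characters to the end (rotate left by 3).
On "gradual": the first step gives "adualgr", and the second then gives "algradu".
(Check on "vbplpdx": → "plpdxvb" → "dxvbplp" ✓)

algradu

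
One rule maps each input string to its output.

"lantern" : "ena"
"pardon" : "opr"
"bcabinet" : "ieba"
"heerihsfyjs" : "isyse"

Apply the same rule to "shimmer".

The pattern: move the first 3 characters to the end (rotate left by 3), then keep every other character starting from the second (positions 2nd, 4th, 6th, ...).
Applying both steps to "shimmer": "mmershi", then "mrh".

mrh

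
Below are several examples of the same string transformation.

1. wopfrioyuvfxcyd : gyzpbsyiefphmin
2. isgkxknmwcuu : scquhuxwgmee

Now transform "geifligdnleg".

qospvsqnxvoq

In each case the input is transformed by: shift every letter 10 places forward in the alphabet (wrapping around).
For "geifligdnleg" the result is "qospvsqnxvoq".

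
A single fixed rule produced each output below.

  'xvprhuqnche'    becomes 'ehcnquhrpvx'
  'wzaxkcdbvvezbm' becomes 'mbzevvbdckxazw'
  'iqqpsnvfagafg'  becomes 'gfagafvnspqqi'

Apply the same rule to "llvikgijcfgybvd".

In each case the input is transformed by: reverse the string.
"llvikgijcfgybvd" → "dvbygfcjigkivll".

dvbygfcjigkivll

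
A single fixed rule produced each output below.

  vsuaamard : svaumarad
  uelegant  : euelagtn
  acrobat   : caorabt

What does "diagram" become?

The transformation: swap each adjacent pair of characters (1↔2, 3↔4, ...).
Doing the same to "diagram": "idgaarm".

idgaarm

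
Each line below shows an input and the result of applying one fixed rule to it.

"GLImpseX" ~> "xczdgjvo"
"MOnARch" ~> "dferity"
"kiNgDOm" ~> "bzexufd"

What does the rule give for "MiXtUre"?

Each output is the input with this applied: shift every letter 9 places backward in the alphabet (wrapping around), then convert every letter to lowercase.
For "MiXtUre", step one produces "DzOkLiv"; step two turns that into "dzokliv".

dzokliv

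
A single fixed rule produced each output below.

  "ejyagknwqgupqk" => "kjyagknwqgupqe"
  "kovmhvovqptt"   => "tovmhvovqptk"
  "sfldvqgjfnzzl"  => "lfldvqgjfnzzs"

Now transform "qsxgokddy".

ysxgokddq

Looking at the pairs, the operation is to swap the first and last characters.
For "qsxgokddy" the result is "ysxgokddq".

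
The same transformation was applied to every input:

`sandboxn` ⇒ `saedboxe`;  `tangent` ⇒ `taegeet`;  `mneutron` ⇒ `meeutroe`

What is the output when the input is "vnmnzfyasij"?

vemezfyasij

Rule — replace every "n" with "e".
"vnmnzfyasij" → "vemezfyasij".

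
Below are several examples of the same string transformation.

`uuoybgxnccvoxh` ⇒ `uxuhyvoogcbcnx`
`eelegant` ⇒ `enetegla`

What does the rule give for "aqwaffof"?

qoafafwf

Looking at the pairs, the operation is to swap each adjacent pair of characters (1↔2, 3↔4, ...), then take characters alternately from the front and the back (1st, last, 2nd, 2nd-last, ...).
Working it through for "aqwaffof": intermediate "qaawfffo", final "qoafafwf".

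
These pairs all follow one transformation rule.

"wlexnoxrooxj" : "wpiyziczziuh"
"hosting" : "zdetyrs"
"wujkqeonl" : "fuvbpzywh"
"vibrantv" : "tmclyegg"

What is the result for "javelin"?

lgpwtyu

What's happening: shift every letter 11 places forward in the alphabet (wrapping around), then move the first character to the end.
Applying both steps to "javelin": "ulgpwty", then "lgpwtyu".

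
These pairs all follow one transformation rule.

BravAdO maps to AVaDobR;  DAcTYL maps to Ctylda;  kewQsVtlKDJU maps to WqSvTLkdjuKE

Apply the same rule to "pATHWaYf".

thwAyFPa

Rule — move the first 2 characters to the end (rotate left by 2), then flip the case of every letter.
Applying both steps to "pATHWaYf": "THWaYfpA", then "thwAyFPa".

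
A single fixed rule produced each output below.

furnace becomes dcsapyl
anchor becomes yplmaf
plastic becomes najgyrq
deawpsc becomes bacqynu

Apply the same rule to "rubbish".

The rule is to shift every letter 2 places backward in the alphabet (wrapping around), then take characters alternately from the front and the back (1st, last, 2nd, 2nd-last, ...).
For "rubbish", step one produces "pszzgqf"; step two turns that into "pfsqzgz".

pfsqzgz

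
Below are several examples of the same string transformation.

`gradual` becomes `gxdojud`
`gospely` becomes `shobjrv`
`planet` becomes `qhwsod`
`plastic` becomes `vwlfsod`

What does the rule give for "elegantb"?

The rule is to move the first 3 characters to the end (rotate left by 3), then shift every letter 3 places forward in the alphabet (wrapping around).
Working it through for "elegantb": intermediate "gantbele", final "jdqwehoh".

jdqwehoh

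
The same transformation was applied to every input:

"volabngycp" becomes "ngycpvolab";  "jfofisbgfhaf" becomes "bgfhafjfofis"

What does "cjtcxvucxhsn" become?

Each output is the input with this applied: swap the front and back halves of the string.
Doing the same to "cjtcxvucxhsn": "ucxhsncjtcxv".

ucxhsncjtcxv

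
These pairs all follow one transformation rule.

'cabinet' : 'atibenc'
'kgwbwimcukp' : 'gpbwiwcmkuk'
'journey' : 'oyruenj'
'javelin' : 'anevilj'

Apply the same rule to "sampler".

Looking at the pairs, the operation is to swap the first and last characters, then swap each adjacent pair of characters (1↔2, 3↔4, ...).
For "sampler" the result is "arpmels".

arpmels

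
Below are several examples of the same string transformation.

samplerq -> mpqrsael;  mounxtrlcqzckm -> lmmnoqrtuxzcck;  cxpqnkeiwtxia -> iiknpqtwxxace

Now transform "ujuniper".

npruueij

Each output is the input with this applied: sort the characters into alphabetical order, then move the first 3 characters to the end (rotate left by 3).
"ujuniper" → "eijnpruu" → "npruueij".
(Check on "cxpqnkeiwtxia": → "aceiiknpqtwxx" → "iiknpqtwxxace" ✓)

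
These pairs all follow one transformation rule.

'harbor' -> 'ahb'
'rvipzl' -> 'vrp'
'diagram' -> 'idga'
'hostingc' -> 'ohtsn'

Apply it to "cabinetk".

What's happening: swap each adjacent pair of characters (1↔2, 3↔4, ...), then delete the last 3 characters.
For "cabinetk", step one produces "acibenkt"; step two turns that into "acibe".

acibe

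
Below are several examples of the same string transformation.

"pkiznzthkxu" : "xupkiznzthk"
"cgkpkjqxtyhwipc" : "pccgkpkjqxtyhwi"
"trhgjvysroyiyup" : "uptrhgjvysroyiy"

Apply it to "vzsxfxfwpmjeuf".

Looking at the pairs, the operation is to move the last 2 characters to the front (rotate right by 2).
So "vzsxfxfwpmjeuf" becomes "ufvzsxfxfwpmje".

ufvzsxfxfwpmje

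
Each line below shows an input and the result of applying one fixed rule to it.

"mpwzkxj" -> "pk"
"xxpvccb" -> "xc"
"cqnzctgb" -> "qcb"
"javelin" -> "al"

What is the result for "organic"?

The transformation: keep one character in every 3, starting at position 2 (positions 2nd, 5th, 8th, ...).
"organic" → "rn".

rn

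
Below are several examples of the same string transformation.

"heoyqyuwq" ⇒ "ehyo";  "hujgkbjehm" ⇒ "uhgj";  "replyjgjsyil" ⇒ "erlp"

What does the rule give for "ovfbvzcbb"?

vobf

The pattern: swap each adjacent pair of characters (1↔2, 3↔4, ...), then keep only the first 4 characters.
Starting from "ovfbvzcbb": after the first operation, "vobfzvbcb"; after the second, "vobf".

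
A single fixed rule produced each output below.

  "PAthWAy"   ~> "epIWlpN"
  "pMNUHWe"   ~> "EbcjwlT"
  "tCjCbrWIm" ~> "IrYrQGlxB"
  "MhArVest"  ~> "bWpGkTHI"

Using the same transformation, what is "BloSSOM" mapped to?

qADhhdb

In each case the input is transformed by: flip the case of every letter, then shift every letter 11 places backward in the alphabet (wrapping around).
"BloSSOM" → "bLOssom" → "qADhhdb".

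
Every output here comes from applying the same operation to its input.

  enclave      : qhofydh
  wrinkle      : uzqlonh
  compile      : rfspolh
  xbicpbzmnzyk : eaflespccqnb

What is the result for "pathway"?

The transformation: shift every letter 3 places forward in the alphabet (wrapping around), then swap each adjacent pair of characters (1↔2, 3↔4, ...).
"pathway" → "dskwdzb".
(Check on "compile": → "frpsloh" → "rfspolh" ✓)

dskwdzb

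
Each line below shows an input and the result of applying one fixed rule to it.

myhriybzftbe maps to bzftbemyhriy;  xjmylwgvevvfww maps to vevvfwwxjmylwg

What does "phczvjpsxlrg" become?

Each output is the input with this applied: swap the front and back halves of the string.
For "phczvjpsxlrg" the result is "psxlrgphczvj".

psxlrgphczvj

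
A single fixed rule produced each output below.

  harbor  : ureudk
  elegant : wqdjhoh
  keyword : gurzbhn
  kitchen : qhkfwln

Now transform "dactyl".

obwfdg

Each output is the input with this applied: reverse the string, then shift every letter 3 places forward in the alphabet (wrapping around).
"dactyl" → "obwfdg".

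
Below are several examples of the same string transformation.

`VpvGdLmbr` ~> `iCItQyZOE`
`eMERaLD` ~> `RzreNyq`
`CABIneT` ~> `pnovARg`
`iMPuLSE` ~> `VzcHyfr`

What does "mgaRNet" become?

The rule is to shift every letter 13 places forward in the alphabet (wrapping around) — i.e. ROT13, then flip the case of every letter.
So "mgaRNet" becomes "ZTNeaRG".

ZTNeaRG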